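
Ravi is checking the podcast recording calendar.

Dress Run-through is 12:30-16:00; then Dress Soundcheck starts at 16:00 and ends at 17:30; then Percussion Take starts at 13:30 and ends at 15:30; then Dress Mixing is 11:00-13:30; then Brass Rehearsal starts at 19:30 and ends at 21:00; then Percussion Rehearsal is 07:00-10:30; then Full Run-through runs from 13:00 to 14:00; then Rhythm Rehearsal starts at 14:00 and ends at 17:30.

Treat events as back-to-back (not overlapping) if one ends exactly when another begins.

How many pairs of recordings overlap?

Sorted by start: Percussion Rehearsal, Dress Mixing, Dress Run-through, Full Run-through, Percussion Take, Rhythm Rehearsal, Dress Soundcheck, Brass Rehearsal.
Dress Mixing starts after Percussion Rehearsal ends, so Percussion Rehearsal has no further overlaps.
Dress Run-through starts before Dress Mixing ends → Dress Mixing and Dress Run-through overlap.
Full Run-through starts before Dress Mixing ends → Dress Mixing and Full Run-through overlap.
Percussion Take starts exactly when Dress Mixing ends (back-to-back, no overlap), so Dress Mixing has no further overlaps.
Full Run-through starts before Dress Run-through ends → Dress Run-through and Full Run-through overlap.
Percussion Take starts before Dress Run-through ends → Dress Run-through and Percussion Take overlap.
Rhythm Rehearsal starts before Dress Run-through ends → Dress Run-through and Rhythm Rehearsal overlap.
Dress Soundcheck starts exactly when Dress Run-through ends (back-to-back, no overlap), so Dress Run-through has no further overlaps.
Percussion Take starts before Full Run-through ends → Full Run-through and Percussion Take overlap.
Rhythm Rehearsal starts exactly when Full Run-through ends (back-to-back, no overlap), so Full Run-through has no further overlaps.
Rhythm Rehearsal starts before Percussion Take ends → Percussion Take and Rhythm Rehearsal overlap.
Dress Soundcheck starts after Percussion Take ends, so Percussion Take has no further overlaps.
Dress Soundcheck starts before Rhythm Rehearsal ends → Rhythm Rehearsal and Dress Soundcheck overlap.
Brass Rehearsal starts after Rhythm Rehearsal ends.
Brass Rehearsal starts after Dress Soundcheck ends.
Overlapping pairs: Dress Mixing & Dress Run-through, Dress Mixing & Full Run-through, Dress Run-through & Full Run-through, Dress Run-through & Percussion Take, Dress Run-through & Rhythm Rehearsal, Dress Soundcheck & Rhythm Rehearsal, Full Run-through & Percussion Take, Percussion Take & Rhythm Rehearsal — 8 in total.

8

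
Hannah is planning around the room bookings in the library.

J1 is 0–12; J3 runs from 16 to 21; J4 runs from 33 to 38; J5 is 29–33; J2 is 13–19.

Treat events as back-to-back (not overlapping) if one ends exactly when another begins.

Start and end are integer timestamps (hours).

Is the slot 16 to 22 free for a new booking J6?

No — it overlaps J2, J3

J1: ends 12 at or before J6 starts 16 → clear.
J2: starts 13 before J6 ends 22, and ends 19 after J6 starts 16 → overlap.
J3: starts 16 before J6 ends 22, and ends 21 after J6 starts 16 → overlap.
J5: starts 29 at or after J6 ends 22 → clear.
J4: starts 33 at or after J6 ends 22 → clear.
J6 overlaps J2, J3.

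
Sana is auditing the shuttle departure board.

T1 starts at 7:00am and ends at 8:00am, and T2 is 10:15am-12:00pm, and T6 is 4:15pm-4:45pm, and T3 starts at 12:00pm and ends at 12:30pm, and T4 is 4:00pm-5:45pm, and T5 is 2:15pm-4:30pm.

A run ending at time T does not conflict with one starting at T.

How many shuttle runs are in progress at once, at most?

3

Sort all start/end points and keep a running count:
7:00am start T1 → 1
8:00am end T1 → 0
10:15am start T2 → 1
12:00pm end T2 → 0
12:00pm start T3 → 1
12:30pm end T3 → 0
2:15pm start T5 → 1
4:00pm start T4 → 2
4:15pm start T6 → 3
4:30pm end T5 → 2
4:45pm end T6 → 1
5:45pm end T4 → 0
Peak is 3, at 4:15pm (T4, T5, T6).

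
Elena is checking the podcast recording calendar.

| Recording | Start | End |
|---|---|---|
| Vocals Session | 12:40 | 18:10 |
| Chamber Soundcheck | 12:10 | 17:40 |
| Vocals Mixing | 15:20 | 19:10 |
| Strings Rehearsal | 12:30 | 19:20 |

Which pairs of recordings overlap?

Sorted by start: Chamber Soundcheck, Strings Rehearsal, Vocals Session, Vocals Mixing.
Strings Rehearsal starts before Chamber Soundcheck ends → Chamber Soundcheck and Strings Rehearsal overlap.
Vocals Session starts before Chamber Soundcheck ends → Chamber Soundcheck and Vocals Session overlap.
Vocals Mixing starts before Chamber Soundcheck ends → Chamber Soundcheck and Vocals Mixing overlap.
Vocals Session starts before Strings Rehearsal ends → Strings Rehearsal and Vocals Session overlap.
Vocals Mixing starts before Strings Rehearsal ends → Strings Rehearsal and Vocals Mixing overlap.
Vocals Mixing starts before Vocals Session ends → Vocals Session and Vocals Mixing overlap.

Chamber Soundcheck & Strings Rehearsal, Chamber Soundcheck & Vocals Mixing, Chamber Soundcheck & Vocals Session, Strings Rehearsal & Vocals Mixing, Strings Rehearsal & Vocals Session, Vocals Mixing & Vocals Session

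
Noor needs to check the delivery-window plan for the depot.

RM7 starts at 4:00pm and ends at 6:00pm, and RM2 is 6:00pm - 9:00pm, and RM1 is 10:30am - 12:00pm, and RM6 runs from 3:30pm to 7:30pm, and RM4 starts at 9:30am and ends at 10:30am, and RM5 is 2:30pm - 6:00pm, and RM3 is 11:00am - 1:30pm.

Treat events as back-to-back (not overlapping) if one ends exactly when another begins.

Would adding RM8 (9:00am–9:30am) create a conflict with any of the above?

RM4: starts 9:30am at or after RM8 ends 9:30am → clear.
RM1: starts 10:30am at or after RM8 ends 9:30am → clear.
RM3: starts 11:00am at or after RM8 ends 9:30am → clear.
RM5: starts 2:30pm at or after RM8 ends 9:30am → clear.
RM6: starts 3:30pm at or after RM8 ends 9:30am → clear.
RM7: starts 4:00pm at or after RM8 ends 9:30am → clear.
RM2: starts 6:00pm at or after RM8 ends 9:30am → clear.

No — it doesn't clash with anything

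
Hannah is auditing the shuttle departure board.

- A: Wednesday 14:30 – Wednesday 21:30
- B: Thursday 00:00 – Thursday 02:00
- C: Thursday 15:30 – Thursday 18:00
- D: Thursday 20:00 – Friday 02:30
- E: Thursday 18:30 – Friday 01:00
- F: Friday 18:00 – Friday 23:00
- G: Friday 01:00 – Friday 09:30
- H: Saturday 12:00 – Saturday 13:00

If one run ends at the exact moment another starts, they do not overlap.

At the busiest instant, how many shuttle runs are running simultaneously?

Walk through starts and ends in time order (an end at T is processed before a start at T):
Wednesday 14:30 start A → 1
Wednesday 21:30 end A → 0
Thursday 00:00 start B → 1
Thursday 02:00 end B → 0
Thursday 15:30 start C → 1
Thursday 18:00 end C → 0
Thursday 18:30 start E → 1
Thursday 20:00 start D → 2
Friday 01:00 end E → 1
Friday 01:00 start G → 2
Friday 02:30 end D → 1
Friday 09:30 end G → 0
Friday 18:00 start F → 1
Friday 23:00 end F → 0
Saturday 12:00 start H → 1
Saturday 13:00 end H → 0
Peak is 2, at Thursday 20:00 (D, E).

2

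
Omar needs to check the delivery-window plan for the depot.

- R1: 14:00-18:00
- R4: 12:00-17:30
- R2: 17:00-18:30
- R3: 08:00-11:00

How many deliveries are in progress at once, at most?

3

Walk through starts and ends in time order (an end at T is processed before a start at T):
08:00 start R3 → 1
11:00 end R3 → 0
12:00 start R4 → 1
14:00 start R1 → 2
17:00 start R2 → 3
17:30 end R4 → 2
18:00 end R1 → 1
18:30 end R2 → 0
Peak is 3, at 17:00 (R1, R2, R4).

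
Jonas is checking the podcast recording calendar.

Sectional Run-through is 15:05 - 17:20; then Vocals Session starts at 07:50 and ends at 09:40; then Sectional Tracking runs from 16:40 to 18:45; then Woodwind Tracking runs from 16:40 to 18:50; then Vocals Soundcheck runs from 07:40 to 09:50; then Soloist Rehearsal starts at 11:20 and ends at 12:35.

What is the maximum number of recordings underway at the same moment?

3

Sort all start/end points and keep a running count:
07:40 start Vocals Soundcheck → 1
07:50 start Vocals Session → 2
09:40 end Vocals Session → 1
09:50 end Vocals Soundcheck → 0
11:20 start Soloist Rehearsal → 1
12:35 end Soloist Rehearsal → 0
15:05 start Sectional Run-through → 1
16:40 start Sectional Tracking → 2
16:40 start Woodwind Tracking → 3
17:20 end Sectional Run-through → 2
18:45 end Sectional Tracking → 1
18:50 end Woodwind Tracking → 0
Peak is 3, at 16:40 (Sectional Run-through, Sectional Tracking, Woodwind Tracking).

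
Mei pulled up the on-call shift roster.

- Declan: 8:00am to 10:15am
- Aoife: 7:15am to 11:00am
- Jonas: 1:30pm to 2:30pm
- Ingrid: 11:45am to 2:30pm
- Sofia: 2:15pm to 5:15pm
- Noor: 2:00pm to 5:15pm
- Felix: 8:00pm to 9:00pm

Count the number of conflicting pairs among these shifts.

Two intervals overlap when each starts before the other ends.
Sorted by start: Aoife, Declan, Ingrid, Jonas, Noor, Sofia, Felix.
Declan starts before Aoife ends → Aoife and Declan overlap.
Ingrid starts after Aoife ends, so Aoife has no further overlaps.
Ingrid starts after Declan ends, so Declan has no further overlaps.
Jonas starts before Ingrid ends → Ingrid and Jonas overlap.
Noor starts before Ingrid ends → Ingrid and Noor overlap.
Sofia starts before Ingrid ends → Ingrid and Sofia overlap.
Felix starts after Ingrid ends.
Noor starts before Jonas ends → Jonas and Noor overlap.
Sofia starts before Jonas ends → Jonas and Sofia overlap.
Felix starts after Jonas ends.
Sofia starts before Noor ends → Noor and Sofia overlap.
Felix starts after Noor ends.
Felix starts after Sofia ends.
Overlapping pairs: Aoife & Declan, Ingrid & Jonas, Ingrid & Noor, Ingrid & Sofia, Jonas & Noor, Jonas & Sofia, Noor & Sofia — 7 in total.

7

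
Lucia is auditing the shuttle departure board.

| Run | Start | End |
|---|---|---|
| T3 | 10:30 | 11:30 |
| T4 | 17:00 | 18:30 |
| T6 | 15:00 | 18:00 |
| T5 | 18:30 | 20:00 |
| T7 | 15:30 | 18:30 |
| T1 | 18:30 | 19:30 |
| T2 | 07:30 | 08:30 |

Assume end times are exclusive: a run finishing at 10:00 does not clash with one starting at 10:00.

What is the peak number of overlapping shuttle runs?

3

Sweep the timeline, counting +1 at each start and −1 at each end (ends before starts at a tie):
07:30 start T2 → 1
08:30 end T2 → 0
10:30 start T3 → 1
11:30 end T3 → 0
15:00 start T6 → 1
15:30 start T7 → 2
17:00 start T4 → 3
18:00 end T6 → 2
18:30 end T4 → 1
18:30 end T7 → 0
18:30 start T1 → 1
18:30 start T5 → 2
19:30 end T1 → 1
20:00 end T5 → 0
Peak is 3, at 17:00 (T4, T6, T7).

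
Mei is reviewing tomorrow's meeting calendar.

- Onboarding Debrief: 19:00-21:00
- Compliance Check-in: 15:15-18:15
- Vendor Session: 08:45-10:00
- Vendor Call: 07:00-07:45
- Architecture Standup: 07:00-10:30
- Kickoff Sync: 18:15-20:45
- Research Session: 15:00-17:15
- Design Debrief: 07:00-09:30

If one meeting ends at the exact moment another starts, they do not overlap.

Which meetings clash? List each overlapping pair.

Sorted by start: Architecture Standup, Design Debrief, Vendor Call, Vendor Session, Research Session, Compliance Check-in, Kickoff Sync, Onboarding Debrief.
Design Debrief starts before Architecture Standup ends → Architecture Standup and Design Debrief overlap.
Vendor Call starts before Architecture Standup ends → Architecture Standup and Vendor Call overlap.
Vendor Session starts before Architecture Standup ends → Architecture Standup and Vendor Session overlap.
Research Session starts after Architecture Standup ends, so nothing later overlaps Architecture Standup either.
Vendor Call starts before Design Debrief ends → Design Debrief and Vendor Call overlap.
Vendor Session starts before Design Debrief ends → Design Debrief and Vendor Session overlap.
Research Session starts after Design Debrief ends, so nothing later overlaps Design Debrief either.
Vendor Session starts after Vendor Call ends, so nothing later overlaps Vendor Call either.
Research Session starts after Vendor Session ends, so nothing later overlaps Vendor Session either.
Compliance Check-in starts before Research Session ends → Research Session and Compliance Check-in overlap.
Kickoff Sync starts after Research Session ends, so nothing later overlaps Research Session either.
Kickoff Sync starts exactly when Compliance Check-in ends (back-to-back, no overlap), so nothing later overlaps Compliance Check-in either.
Onboarding Debrief starts before Kickoff Sync ends → Kickoff Sync and Onboarding Debrief overlap.

Architecture Standup & Design Debrief, Architecture Standup & Vendor Call, Architecture Standup & Vendor Session, Compliance Check-in & Research Session, Design Debrief & Vendor Call, Design Debrief & Vendor Session, Kickoff Sync & Onboarding Debrief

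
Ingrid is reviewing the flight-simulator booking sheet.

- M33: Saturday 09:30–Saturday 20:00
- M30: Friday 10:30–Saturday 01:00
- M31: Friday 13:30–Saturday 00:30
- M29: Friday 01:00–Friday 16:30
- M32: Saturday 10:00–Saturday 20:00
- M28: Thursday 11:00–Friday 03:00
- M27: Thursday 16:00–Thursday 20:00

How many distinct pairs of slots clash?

Two intervals overlap when each starts before the other ends.
Sorted by start: M28, M27, M29, M30, M31, M33, M32.
M27 starts before M28 ends → M28 and M27 overlap.
M29 starts before M28 ends → M28 and M29 overlap.
M30 starts after M28 ends, so M28 has no further overlaps.
M29 starts after M27 ends, so M27 has no further overlaps.
M30 starts before M29 ends → M29 and M30 overlap.
M31 starts before M29 ends → M29 and M31 overlap.
M33 starts after M29 ends, so M29 has no further overlaps.
M31 starts before M30 ends → M30 and M31 overlap.
M33 starts after M30 ends, so M30 has no further overlaps.
M33 starts after M31 ends, so M31 has no further overlaps.
M32 starts before M33 ends → M33 and M32 overlap.
Overlapping pairs: M27 & M28, M28 & M29, M29 & M30, M29 & M31, M30 & M31, M32 & M33 — 6 in total.

6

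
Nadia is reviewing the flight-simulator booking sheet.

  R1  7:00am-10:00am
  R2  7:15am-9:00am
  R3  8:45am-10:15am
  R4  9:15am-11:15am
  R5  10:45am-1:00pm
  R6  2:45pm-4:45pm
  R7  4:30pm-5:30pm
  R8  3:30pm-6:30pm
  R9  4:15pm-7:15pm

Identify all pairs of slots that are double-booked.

Two intervals overlap when each starts before the other ends.
Sorted by start: R1, R2, R3, R4, R5, R6, R8, R9, R7.
R2 starts before R1 ends → R1 and R2 overlap.
R3 starts before R1 ends → R1 and R3 overlap.
R4 starts before R1 ends → R1 and R4 overlap.
R5 starts after R1 ends; R1 is clear from here.
R3 starts before R2 ends → R2 and R3 overlap.
R4 starts after R2 ends; R2 is clear from here.
R4 starts before R3 ends → R3 and R4 overlap.
R5 starts after R3 ends; R3 is clear from here.
R5 starts before R4 ends → R4 and R5 overlap.
R6 starts after R4 ends; R4 is clear from here.
R6 starts after R5 ends; R5 is clear from here.
R8 starts before R6 ends → R6 and R8 overlap.
R9 starts before R6 ends → R6 and R9 overlap.
R7 starts before R6 ends → R6 and R7 overlap.
R9 starts before R8 ends → R8 and R9 overlap.
R7 starts before R8 ends → R8 and R7 overlap.
R7 starts before R9 ends → R9 and R7 overlap.

R1 & R2, R1 & R3, R1 & R4, R2 & R3, R3 & R4, R4 & R5, R6 & R7, R6 & R8, R6 & R9, R7 & R8, R7 & R9, R8 & R9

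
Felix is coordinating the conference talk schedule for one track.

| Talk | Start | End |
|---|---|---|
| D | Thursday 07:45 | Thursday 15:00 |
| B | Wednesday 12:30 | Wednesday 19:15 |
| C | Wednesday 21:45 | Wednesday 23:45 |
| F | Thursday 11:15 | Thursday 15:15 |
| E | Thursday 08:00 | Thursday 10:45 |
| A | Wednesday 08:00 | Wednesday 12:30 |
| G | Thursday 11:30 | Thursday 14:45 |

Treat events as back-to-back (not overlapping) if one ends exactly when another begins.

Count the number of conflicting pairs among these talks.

Sorted by start: A, B, C, D, E, F, G.
B starts exactly when A ends (back-to-back, no overlap), so A has no further overlaps.
C starts after B ends, so B has no further overlaps.
D starts after C ends, so C has no further overlaps.
E starts before D ends → D and E overlap.
F starts before D ends → D and F overlap.
G starts before D ends → D and G overlap.
F starts after E ends, so E has no further overlaps.
G starts before F ends → F and G overlap.
Overlapping pairs: D & E, D & F, D & G, F & G — 4 in total.

4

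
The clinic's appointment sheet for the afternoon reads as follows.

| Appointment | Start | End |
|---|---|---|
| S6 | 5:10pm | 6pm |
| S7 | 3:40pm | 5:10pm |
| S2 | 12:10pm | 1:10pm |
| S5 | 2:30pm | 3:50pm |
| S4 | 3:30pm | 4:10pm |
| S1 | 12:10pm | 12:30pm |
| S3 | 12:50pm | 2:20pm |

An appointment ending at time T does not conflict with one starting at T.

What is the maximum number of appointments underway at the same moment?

3

Walk through starts and ends in time order (an end at T is processed before a start at T):
12:10pm start S1 → 1
12:10pm start S2 → 2
12:30pm end S1 → 1
12:50pm start S3 → 2
1:10pm end S2 → 1
2:20pm end S3 → 0
2:30pm start S5 → 1
3:30pm start S4 → 2
3:40pm start S7 → 3
3:50pm end S5 → 2
4:10pm end S4 → 1
5:10pm end S7 → 0
5:10pm start S6 → 1
6pm end S6 → 0
Peak is 3, at 3:40pm (S4, S5, S7).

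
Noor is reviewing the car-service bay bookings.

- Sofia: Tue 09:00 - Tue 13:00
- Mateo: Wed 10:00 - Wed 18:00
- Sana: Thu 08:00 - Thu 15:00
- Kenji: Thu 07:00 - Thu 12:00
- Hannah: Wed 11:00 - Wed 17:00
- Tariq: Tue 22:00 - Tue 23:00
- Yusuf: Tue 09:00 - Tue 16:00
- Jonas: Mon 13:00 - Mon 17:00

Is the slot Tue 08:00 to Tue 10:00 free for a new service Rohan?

No — it overlaps Sofia, Yusuf

Jonas: ends Mon 17:00 at or before Rohan starts Tue 08:00 → clear.
Yusuf: starts Tue 09:00 before Rohan ends Tue 10:00, and ends Tue 16:00 after Rohan starts Tue 08:00 → overlap.
Sofia: starts Tue 09:00 before Rohan ends Tue 10:00, and ends Tue 13:00 after Rohan starts Tue 08:00 → overlap.
Tariq: starts Tue 22:00 at or after Rohan ends Tue 10:00 → clear.
Mateo: starts Wed 10:00 at or after Rohan ends Tue 10:00 → clear.
Hannah: starts Wed 11:00 at or after Rohan ends Tue 10:00 → clear.
Kenji: starts Thu 07:00 at or after Rohan ends Tue 10:00 → clear.
Sana: starts Thu 08:00 at or after Rohan ends Tue 10:00 → clear.
Rohan overlaps Yusuf, Sofia.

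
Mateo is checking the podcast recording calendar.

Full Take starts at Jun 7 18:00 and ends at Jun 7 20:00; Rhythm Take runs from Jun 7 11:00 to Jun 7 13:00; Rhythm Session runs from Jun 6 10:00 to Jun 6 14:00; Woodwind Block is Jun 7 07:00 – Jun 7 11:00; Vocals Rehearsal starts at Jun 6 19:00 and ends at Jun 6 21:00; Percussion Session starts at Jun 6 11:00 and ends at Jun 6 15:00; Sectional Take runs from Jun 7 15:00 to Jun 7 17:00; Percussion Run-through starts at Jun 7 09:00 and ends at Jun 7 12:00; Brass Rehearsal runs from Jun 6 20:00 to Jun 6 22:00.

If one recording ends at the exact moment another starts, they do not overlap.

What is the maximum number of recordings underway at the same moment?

Walk through starts and ends in time order (an end at T is processed before a start at T):
Jun 6 10:00 start Rhythm Session → 1
Jun 6 11:00 start Percussion Session → 2
Jun 6 14:00 end Rhythm Session → 1
Jun 6 15:00 end Percussion Session → 0
Jun 6 19:00 start Vocals Rehearsal → 1
Jun 6 20:00 start Brass Rehearsal → 2
Jun 6 21:00 end Vocals Rehearsal → 1
Jun 6 22:00 end Brass Rehearsal → 0
Jun 7 07:00 start Woodwind Block → 1
Jun 7 09:00 start Percussion Run-through → 2
Jun 7 11:00 end Woodwind Block → 1
Jun 7 11:00 start Rhythm Take → 2
Jun 7 12:00 end Percussion Run-through → 1
Jun 7 13:00 end Rhythm Take → 0
Jun 7 15:00 start Sectional Take → 1
Jun 7 17:00 end Sectional Take → 0
Jun 7 18:00 start Full Take → 1
Jun 7 20:00 end Full Take → 0
Peak is 2, at Jun 6 11:00 (Percussion Session, Rhythm Session).

2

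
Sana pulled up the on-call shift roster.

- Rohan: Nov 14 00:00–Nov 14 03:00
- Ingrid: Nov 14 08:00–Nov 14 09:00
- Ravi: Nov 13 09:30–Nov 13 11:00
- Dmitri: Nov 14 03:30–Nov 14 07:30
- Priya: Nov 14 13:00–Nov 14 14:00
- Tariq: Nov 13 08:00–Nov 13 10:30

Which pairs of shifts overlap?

Sorted by start: Tariq, Ravi, Rohan, Dmitri, Ingrid, Priya.
Ravi starts before Tariq ends → Tariq and Ravi overlap.
Rohan starts after Tariq ends, so Tariq has no further overlaps.
Rohan starts after Ravi ends, so Ravi has no further overlaps.
Dmitri starts after Rohan ends, so Rohan has no further overlaps.
Ingrid starts after Dmitri ends, so Dmitri has no further overlaps.
Priya starts after Ingrid ends.

Ravi & Tariq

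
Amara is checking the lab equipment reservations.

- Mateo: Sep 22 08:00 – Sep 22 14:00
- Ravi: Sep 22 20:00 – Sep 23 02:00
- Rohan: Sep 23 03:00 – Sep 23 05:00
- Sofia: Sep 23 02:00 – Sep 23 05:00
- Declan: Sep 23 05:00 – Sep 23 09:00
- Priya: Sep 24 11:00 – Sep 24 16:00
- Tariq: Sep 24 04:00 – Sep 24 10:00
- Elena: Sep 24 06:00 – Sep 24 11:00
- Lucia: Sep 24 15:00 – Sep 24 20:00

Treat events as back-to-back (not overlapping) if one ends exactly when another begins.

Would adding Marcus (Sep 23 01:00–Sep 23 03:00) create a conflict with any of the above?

Yes — it overlaps Ravi, Sofia

Mateo: ends Sep 22 14:00 at or before Marcus starts Sep 23 01:00 → clear.
Ravi: starts Sep 22 20:00 before Marcus ends Sep 23 03:00, and ends Sep 23 02:00 after Marcus starts Sep 23 01:00 → overlap.
Sofia: starts Sep 23 02:00 before Marcus ends Sep 23 03:00, and ends Sep 23 05:00 after Marcus starts Sep 23 01:00 → overlap.
Rohan: starts Sep 23 03:00 at or after Marcus ends Sep 23 03:00 → clear.
Declan: starts Sep 23 05:00 at or after Marcus ends Sep 23 03:00 → clear.
Tariq: starts Sep 24 04:00 at or after Marcus ends Sep 23 03:00 → clear.
Elena: starts Sep 24 06:00 at or after Marcus ends Sep 23 03:00 → clear.
Priya: starts Sep 24 11:00 at or after Marcus ends Sep 23 03:00 → clear.
Lucia: starts Sep 24 15:00 at or after Marcus ends Sep 23 03:00 → clear.
Marcus overlaps Ravi, Sofia.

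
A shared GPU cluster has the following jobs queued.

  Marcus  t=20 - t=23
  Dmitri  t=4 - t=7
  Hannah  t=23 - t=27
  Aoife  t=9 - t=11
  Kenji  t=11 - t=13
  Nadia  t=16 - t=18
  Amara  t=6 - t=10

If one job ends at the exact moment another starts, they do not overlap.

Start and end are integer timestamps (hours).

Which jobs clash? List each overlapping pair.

Check each pair: they overlap iff neither finishes before the other starts.
Sorted by start: Dmitri, Amara, Aoife, Kenji, Nadia, Marcus, Hannah.
Amara starts before Dmitri ends → Dmitri and Amara overlap.
Aoife starts after Dmitri ends, so nothing later overlaps Dmitri either.
Aoife starts before Amara ends → Amara and Aoife overlap.
Kenji starts after Amara ends, so nothing later overlaps Amara either.
Kenji starts exactly when Aoife ends (back-to-back, no overlap), so nothing later overlaps Aoife either.
Nadia starts after Kenji ends, so nothing later overlaps Kenji either.
Marcus starts after Nadia ends, so nothing later overlaps Nadia either.
Hannah starts exactly when Marcus ends (back-to-back, no overlap).

Amara & Aoife, Amara & Dmitri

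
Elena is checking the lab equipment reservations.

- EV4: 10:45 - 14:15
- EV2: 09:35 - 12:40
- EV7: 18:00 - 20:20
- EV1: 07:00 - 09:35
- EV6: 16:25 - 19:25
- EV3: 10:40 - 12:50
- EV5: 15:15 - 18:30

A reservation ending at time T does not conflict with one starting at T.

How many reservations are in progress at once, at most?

3

Sort all start/end points and keep a running count:
07:00 start EV1 → 1
09:35 end EV1 → 0
09:35 start EV2 → 1
10:40 start EV3 → 2
10:45 start EV4 → 3
12:40 end EV2 → 2
12:50 end EV3 → 1
14:15 end EV4 → 0
15:15 start EV5 → 1
16:25 start EV6 → 2
18:00 start EV7 → 3
18:30 end EV5 → 2
19:25 end EV6 → 1
20:20 end EV7 → 0
Peak is 3, at 10:45 (EV2, EV3, EV4).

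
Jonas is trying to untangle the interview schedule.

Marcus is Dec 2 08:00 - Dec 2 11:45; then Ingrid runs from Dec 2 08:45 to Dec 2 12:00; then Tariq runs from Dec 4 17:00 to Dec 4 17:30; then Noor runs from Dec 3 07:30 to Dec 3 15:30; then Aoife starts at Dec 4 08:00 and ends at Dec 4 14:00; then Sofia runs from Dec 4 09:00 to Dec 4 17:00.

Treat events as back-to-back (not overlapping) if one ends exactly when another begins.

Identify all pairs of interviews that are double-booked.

Aoife & Sofia, Ingrid & Marcus

Check each pair: they overlap iff neither finishes before the other starts.
Sorted by start: Marcus, Ingrid, Noor, Aoife, Sofia, Tariq.
Ingrid starts before Marcus ends → Marcus and Ingrid overlap.
Noor starts after Marcus ends — done with Marcus.
Noor starts after Ingrid ends — done with Ingrid.
Aoife starts after Noor ends — done with Noor.
Sofia starts before Aoife ends → Aoife and Sofia overlap.
Tariq starts after Aoife ends.
Tariq starts exactly when Sofia ends (back-to-back, no overlap).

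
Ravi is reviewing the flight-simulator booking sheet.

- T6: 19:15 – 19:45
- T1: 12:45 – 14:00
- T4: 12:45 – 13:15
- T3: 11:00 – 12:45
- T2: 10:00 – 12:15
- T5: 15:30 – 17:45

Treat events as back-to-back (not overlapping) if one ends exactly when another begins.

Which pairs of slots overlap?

Check each pair: they overlap iff neither finishes before the other starts.
Sorted by start: T2, T3, T1, T4, T5, T6.
T3 starts before T2 ends → T2 and T3 overlap.
T1 starts after T2 ends; T2 is clear from here.
T1 starts exactly when T3 ends (back-to-back, no overlap); T3 is clear from here.
T4 starts before T1 ends → T1 and T4 overlap.
T5 starts after T1 ends; T1 is clear from here.
T5 starts after T4 ends; T4 is clear from here.
T6 starts after T5 ends.

T1 & T4, T2 & T3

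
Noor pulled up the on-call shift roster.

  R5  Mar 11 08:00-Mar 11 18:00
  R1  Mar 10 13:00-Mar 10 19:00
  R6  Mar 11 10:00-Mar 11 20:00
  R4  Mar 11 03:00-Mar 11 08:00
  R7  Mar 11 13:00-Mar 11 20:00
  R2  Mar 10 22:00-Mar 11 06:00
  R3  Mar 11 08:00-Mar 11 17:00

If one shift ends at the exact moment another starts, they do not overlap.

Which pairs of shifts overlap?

Check each pair: they overlap iff neither finishes before the other starts.
Sorted by start: R1, R2, R4, R3, R5, R6, R7.
R2 starts after R1 ends — done with R1.
R4 starts before R2 ends → R2 and R4 overlap.
R3 starts after R2 ends — done with R2.
R3 starts exactly when R4 ends (back-to-back, no overlap) — done with R4.
R5 starts before R3 ends → R3 and R5 overlap.
R6 starts before R3 ends → R3 and R6 overlap.
R7 starts before R3 ends → R3 and R7 overlap.
R6 starts before R5 ends → R5 and R6 overlap.
R7 starts before R5 ends → R5 and R7 overlap.
R7 starts before R6 ends → R6 and R7 overlap.

R2 & R4, R3 & R5, R3 & R6, R3 & R7, R5 & R6, R5 & R7, R6 & R7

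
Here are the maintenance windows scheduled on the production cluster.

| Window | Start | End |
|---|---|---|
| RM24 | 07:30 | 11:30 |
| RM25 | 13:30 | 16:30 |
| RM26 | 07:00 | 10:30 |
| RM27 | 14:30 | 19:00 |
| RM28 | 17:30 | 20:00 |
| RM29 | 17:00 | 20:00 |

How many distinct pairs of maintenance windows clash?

Sorted by start: RM26, RM24, RM25, RM27, RM29, RM28.
RM24 starts before RM26 ends → RM26 and RM24 overlap.
RM25 starts after RM26 ends — done with RM26.
RM25 starts after RM24 ends — done with RM24.
RM27 starts before RM25 ends → RM25 and RM27 overlap.
RM29 starts after RM25 ends — done with RM25.
RM29 starts before RM27 ends → RM27 and RM29 overlap.
RM28 starts before RM27 ends → RM27 and RM28 overlap.
RM28 starts before RM29 ends → RM29 and RM28 overlap.
Overlapping pairs: RM24 & RM26, RM25 & RM27, RM27 & RM28, RM27 & RM29, RM28 & RM29 — 5 in total.

5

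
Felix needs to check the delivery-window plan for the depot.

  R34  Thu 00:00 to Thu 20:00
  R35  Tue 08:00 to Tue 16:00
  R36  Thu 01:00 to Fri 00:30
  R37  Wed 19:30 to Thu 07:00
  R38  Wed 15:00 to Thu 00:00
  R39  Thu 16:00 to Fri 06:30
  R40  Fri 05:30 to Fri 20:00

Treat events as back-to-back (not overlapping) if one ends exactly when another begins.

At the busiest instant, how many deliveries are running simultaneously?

3

Sort all start/end points and keep a running count:
Tue 08:00 start R35 → 1
Tue 16:00 end R35 → 0
Wed 15:00 start R38 → 1
Wed 19:30 start R37 → 2
Thu 00:00 end R38 → 1
Thu 00:00 start R34 → 2
Thu 01:00 start R36 → 3
Thu 07:00 end R37 → 2
Thu 16:00 start R39 → 3
Thu 20:00 end R34 → 2
Fri 00:30 end R36 → 1
Fri 05:30 start R40 → 2
Fri 06:30 end R39 → 1
Fri 20:00 end R40 → 0
Peak is 3, at Thu 01:00 (R34, R36, R37).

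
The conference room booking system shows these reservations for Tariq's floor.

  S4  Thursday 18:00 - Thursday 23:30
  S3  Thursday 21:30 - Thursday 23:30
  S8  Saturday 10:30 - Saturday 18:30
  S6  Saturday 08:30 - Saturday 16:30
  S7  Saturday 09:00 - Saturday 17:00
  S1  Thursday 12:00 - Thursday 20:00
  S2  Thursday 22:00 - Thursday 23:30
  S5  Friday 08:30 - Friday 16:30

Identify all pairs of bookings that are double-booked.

S1 & S4, S2 & S3, S2 & S4, S3 & S4, S6 & S7, S6 & S8, S7 & S8

Two intervals overlap when each starts before the other ends.
Sorted by start: S1, S4, S3, S2, S5, S6, S7, S8.
S4 starts before S1 ends → S1 and S4 overlap.
S3 starts after S1 ends, so S1 has no further overlaps.
S3 starts before S4 ends → S4 and S3 overlap.
S2 starts before S4 ends → S4 and S2 overlap.
S5 starts after S4 ends, so S4 has no further overlaps.
S2 starts before S3 ends → S3 and S2 overlap.
S5 starts after S3 ends, so S3 has no further overlaps.
S5 starts after S2 ends, so S2 has no further overlaps.
S6 starts after S5 ends, so S5 has no further overlaps.
S7 starts before S6 ends → S6 and S7 overlap.
S8 starts before S6 ends → S6 and S8 overlap.
S8 starts before S7 ends → S7 and S8 overlap.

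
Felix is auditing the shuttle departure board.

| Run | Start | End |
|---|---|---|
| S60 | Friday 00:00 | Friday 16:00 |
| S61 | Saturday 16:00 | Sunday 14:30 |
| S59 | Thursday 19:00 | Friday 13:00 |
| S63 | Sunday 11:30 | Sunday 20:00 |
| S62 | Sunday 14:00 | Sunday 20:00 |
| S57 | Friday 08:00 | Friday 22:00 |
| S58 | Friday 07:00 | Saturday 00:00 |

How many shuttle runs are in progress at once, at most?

4

Walk through starts and ends in time order (an end at T is processed before a start at T):
Thursday 19:00 start S59 → 1
Friday 00:00 start S60 → 2
Friday 07:00 start S58 → 3
Friday 08:00 start S57 → 4
Friday 13:00 end S59 → 3
Friday 16:00 end S60 → 2
Friday 22:00 end S57 → 1
Saturday 00:00 end S58 → 0
Saturday 16:00 start S61 → 1
Sunday 11:30 start S63 → 2
Sunday 14:00 start S62 → 3
Sunday 14:30 end S61 → 2
Sunday 20:00 end S62 → 1
Sunday 20:00 end S63 → 0
Peak is 4, at Friday 08:00 (S57, S58, S59, S60).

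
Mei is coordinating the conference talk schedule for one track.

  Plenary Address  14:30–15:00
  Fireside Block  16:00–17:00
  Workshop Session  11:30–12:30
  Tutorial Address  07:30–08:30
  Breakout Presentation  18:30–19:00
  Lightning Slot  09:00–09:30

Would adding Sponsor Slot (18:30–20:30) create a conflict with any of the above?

Yes — it overlaps Breakout Presentation

Tutorial Address: ends 08:30 at or before Sponsor Slot starts 18:30 → clear.
Lightning Slot: ends 09:30 at or before Sponsor Slot starts 18:30 → clear.
Workshop Session: ends 12:30 at or before Sponsor Slot starts 18:30 → clear.
Plenary Address: ends 15:00 at or before Sponsor Slot starts 18:30 → clear.
Fireside Block: ends 17:00 at or before Sponsor Slot starts 18:30 → clear.
Breakout Presentation: starts 18:30 before Sponsor Slot ends 20:30, and ends 19:00 after Sponsor Slot starts 18:30 → overlap.
Sponsor Slot overlaps Breakout Presentation.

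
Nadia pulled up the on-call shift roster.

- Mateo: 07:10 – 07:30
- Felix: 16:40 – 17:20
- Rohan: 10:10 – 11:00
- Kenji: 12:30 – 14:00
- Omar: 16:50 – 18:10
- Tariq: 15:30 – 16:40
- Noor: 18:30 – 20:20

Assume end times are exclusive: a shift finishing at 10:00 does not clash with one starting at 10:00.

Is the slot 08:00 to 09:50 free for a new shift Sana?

Yes — the slot is free

Mateo: ends 07:30 at or before Sana starts 08:00 → clear.
Rohan: starts 10:10 at or after Sana ends 09:50 → clear.
Kenji: starts 12:30 at or after Sana ends 09:50 → clear.
Tariq: starts 15:30 at or after Sana ends 09:50 → clear.
Felix: starts 16:40 at or after Sana ends 09:50 → clear.
Omar: starts 16:50 at or after Sana ends 09:50 → clear.
Noor: starts 18:30 at or after Sana ends 09:50 → clear.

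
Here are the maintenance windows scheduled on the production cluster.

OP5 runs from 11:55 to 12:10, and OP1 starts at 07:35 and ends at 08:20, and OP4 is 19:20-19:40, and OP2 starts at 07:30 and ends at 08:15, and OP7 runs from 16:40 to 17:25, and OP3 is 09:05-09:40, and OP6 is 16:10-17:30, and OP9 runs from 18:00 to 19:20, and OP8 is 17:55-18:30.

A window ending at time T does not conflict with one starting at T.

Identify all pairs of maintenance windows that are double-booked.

Sorted by start: OP2, OP1, OP3, OP5, OP6, OP7, OP8, OP9, OP4.
OP1 starts before OP2 ends → OP2 and OP1 overlap.
OP3 starts after OP2 ends; OP2 is clear from here.
OP3 starts after OP1 ends; OP1 is clear from here.
OP5 starts after OP3 ends; OP3 is clear from here.
OP6 starts after OP5 ends; OP5 is clear from here.
OP7 starts before OP6 ends → OP6 and OP7 overlap.
OP8 starts after OP6 ends; OP6 is clear from here.
OP8 starts after OP7 ends; OP7 is clear from here.
OP9 starts before OP8 ends → OP8 and OP9 overlap.
OP4 starts after OP8 ends.
OP4 starts exactly when OP9 ends (back-to-back, no overlap).

OP1 & OP2, OP6 & OP7, OP8 & OP9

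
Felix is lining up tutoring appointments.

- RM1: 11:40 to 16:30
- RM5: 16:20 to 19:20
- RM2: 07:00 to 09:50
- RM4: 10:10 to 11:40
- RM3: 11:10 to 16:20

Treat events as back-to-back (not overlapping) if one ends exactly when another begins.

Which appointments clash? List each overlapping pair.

Sorted by start: RM2, RM4, RM3, RM1, RM5.
RM4 starts after RM2 ends; RM2 is clear from here.
RM3 starts before RM4 ends → RM4 and RM3 overlap.
RM1 starts exactly when RM4 ends (back-to-back, no overlap); RM4 is clear from here.
RM1 starts before RM3 ends → RM3 and RM1 overlap.
RM5 starts exactly when RM3 ends (back-to-back, no overlap).
RM5 starts before RM1 ends → RM1 and RM5 overlap.

RM1 & RM3, RM1 & RM5, RM3 & RM4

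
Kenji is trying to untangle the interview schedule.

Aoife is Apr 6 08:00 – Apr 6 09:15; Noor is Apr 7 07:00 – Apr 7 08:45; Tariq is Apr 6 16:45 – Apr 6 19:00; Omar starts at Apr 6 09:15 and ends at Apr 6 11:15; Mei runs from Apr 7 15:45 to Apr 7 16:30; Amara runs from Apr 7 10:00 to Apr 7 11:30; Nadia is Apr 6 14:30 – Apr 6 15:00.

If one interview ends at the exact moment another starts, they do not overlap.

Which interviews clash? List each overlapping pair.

Two intervals overlap when each starts before the other ends.
Sorted by start: Aoife, Omar, Nadia, Tariq, Noor, Amara, Mei.
Omar starts exactly when Aoife ends (back-to-back, no overlap), so nothing later overlaps Aoife either.
Nadia starts after Omar ends, so nothing later overlaps Omar either.
Tariq starts after Nadia ends, so nothing later overlaps Nadia either.
Noor starts after Tariq ends, so nothing later overlaps Tariq either.
Amara starts after Noor ends, so nothing later overlaps Noor either.
Mei starts after Amara ends.

none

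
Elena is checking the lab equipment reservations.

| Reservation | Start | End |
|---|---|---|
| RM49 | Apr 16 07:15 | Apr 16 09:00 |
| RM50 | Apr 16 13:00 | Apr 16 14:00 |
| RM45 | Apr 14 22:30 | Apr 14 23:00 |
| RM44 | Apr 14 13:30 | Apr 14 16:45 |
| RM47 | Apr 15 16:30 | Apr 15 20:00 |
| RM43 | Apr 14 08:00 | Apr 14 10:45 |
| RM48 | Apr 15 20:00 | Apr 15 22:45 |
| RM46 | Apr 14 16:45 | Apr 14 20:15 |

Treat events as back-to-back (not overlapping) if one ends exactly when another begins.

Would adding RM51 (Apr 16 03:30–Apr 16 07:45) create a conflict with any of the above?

Yes — it overlaps RM49

RM43: ends Apr 14 10:45 at or before RM51 starts Apr 16 03:30 → clear.
RM44: ends Apr 14 16:45 at or before RM51 starts Apr 16 03:30 → clear.
RM46: ends Apr 14 20:15 at or before RM51 starts Apr 16 03:30 → clear.
RM45: ends Apr 14 23:00 at or before RM51 starts Apr 16 03:30 → clear.
RM47: ends Apr 15 20:00 at or before RM51 starts Apr 16 03:30 → clear.
RM48: ends Apr 15 22:45 at or before RM51 starts Apr 16 03:30 → clear.
RM49: starts Apr 16 07:15 before RM51 ends Apr 16 07:45, and ends Apr 16 09:00 after RM51 starts Apr 16 03:30 → overlap.
RM50: starts Apr 16 13:00 at or after RM51 ends Apr 16 07:45 → clear.
RM51 overlaps RM49.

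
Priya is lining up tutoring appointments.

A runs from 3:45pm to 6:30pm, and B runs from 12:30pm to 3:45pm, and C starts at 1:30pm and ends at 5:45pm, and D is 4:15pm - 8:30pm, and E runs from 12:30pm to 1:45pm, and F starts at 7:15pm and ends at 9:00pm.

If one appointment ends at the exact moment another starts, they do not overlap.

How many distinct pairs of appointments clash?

7

Sorted by start: B, E, C, A, D, F.
E starts before B ends → B and E overlap.
C starts before B ends → B and C overlap.
A starts exactly when B ends (back-to-back, no overlap); B is clear from here.
C starts before E ends → E and C overlap.
A starts after E ends; E is clear from here.
A starts before C ends → C and A overlap.
D starts before C ends → C and D overlap.
F starts after C ends.
D starts before A ends → A and D overlap.
F starts after A ends.
F starts before D ends → D and F overlap.
Overlapping pairs: A & C, A & D, B & C, B & E, C & D, C & E, D & F — 7 in total.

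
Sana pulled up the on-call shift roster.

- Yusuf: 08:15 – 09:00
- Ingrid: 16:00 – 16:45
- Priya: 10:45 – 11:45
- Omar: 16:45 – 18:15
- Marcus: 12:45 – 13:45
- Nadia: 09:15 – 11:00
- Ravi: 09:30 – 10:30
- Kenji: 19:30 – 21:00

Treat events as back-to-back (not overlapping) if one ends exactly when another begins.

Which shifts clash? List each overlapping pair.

Nadia & Priya, Nadia & Ravi

Check each pair: they overlap iff neither finishes before the other starts.
Sorted by start: Yusuf, Nadia, Ravi, Priya, Marcus, Ingrid, Omar, Kenji.
Nadia starts after Yusuf ends, so Yusuf has no further overlaps.
Ravi starts before Nadia ends → Nadia and Ravi overlap.
Priya starts before Nadia ends → Nadia and Priya overlap.
Marcus starts after Nadia ends, so Nadia has no further overlaps.
Priya starts after Ravi ends, so Ravi has no further overlaps.
Marcus starts after Priya ends, so Priya has no further overlaps.
Ingrid starts after Marcus ends, so Marcus has no further overlaps.
Omar starts exactly when Ingrid ends (back-to-back, no overlap), so Ingrid has no further overlaps.
Kenji starts after Omar ends.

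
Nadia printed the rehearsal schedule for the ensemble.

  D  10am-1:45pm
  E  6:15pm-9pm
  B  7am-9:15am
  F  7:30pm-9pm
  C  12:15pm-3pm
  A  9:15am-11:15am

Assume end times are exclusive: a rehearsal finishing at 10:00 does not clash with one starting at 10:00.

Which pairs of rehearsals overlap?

A & D, C & D, E & F

Check each pair: they overlap iff neither finishes before the other starts.
Sorted by start: B, A, D, C, E, F.
A starts exactly when B ends (back-to-back, no overlap); B is clear from here.
D starts before A ends → A and D overlap.
C starts after A ends; A is clear from here.
C starts before D ends → D and C overlap.
E starts after D ends; D is clear from here.
E starts after C ends; C is clear from here.
F starts before E ends → E and F overlap.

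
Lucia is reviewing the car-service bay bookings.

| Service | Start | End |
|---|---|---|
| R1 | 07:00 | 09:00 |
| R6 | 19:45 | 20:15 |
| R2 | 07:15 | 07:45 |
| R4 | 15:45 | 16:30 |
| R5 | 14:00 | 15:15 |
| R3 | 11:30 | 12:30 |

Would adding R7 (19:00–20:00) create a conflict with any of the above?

R1: ends 09:00 at or before R7 starts 19:00 → clear.
R2: ends 07:45 at or before R7 starts 19:00 → clear.
R3: ends 12:30 at or before R7 starts 19:00 → clear.
R5: ends 15:15 at or before R7 starts 19:00 → clear.
R4: ends 16:30 at or before R7 starts 19:00 → clear.
R6: starts 19:45 before R7 ends 20:00, and ends 20:15 after R7 starts 19:00 → overlap.
R7 overlaps R6.

Yes — it overlaps R6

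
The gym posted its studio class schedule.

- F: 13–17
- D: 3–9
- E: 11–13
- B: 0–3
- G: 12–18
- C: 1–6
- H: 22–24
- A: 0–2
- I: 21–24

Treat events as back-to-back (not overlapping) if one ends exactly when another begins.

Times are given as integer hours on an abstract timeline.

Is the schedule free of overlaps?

Check each pair: they overlap iff neither finishes before the other starts.
Sorted by start: A, B, C, D, E, G, F, I, H.
B starts before A ends → A and B overlap.
That's a conflict, so the schedule is not conflict-free.

No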